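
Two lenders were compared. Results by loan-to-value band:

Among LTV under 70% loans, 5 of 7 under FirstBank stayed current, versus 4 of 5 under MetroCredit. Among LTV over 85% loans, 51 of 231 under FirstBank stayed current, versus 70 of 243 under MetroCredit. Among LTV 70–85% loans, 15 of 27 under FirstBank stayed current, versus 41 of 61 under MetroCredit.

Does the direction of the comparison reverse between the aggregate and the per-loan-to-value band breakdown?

LTV under 70%: FirstBank 5/7 = 71.4%, MetroCredit 4/5 = 80.0% → MetroCredit
LTV over 85%: FirstBank 51/231 = 22.1%, MetroCredit 70/243 = 28.8% → MetroCredit
LTV 70–85%: FirstBank 15/27 = 55.6%, MetroCredit 41/61 = 67.2% → MetroCredit
Overall: FirstBank 71/265 = 26.8%, MetroCredit 115/309 = 37.2% → MetroCredit
MetroCredit wins overall and in every loan-to-value group — no reversal.

No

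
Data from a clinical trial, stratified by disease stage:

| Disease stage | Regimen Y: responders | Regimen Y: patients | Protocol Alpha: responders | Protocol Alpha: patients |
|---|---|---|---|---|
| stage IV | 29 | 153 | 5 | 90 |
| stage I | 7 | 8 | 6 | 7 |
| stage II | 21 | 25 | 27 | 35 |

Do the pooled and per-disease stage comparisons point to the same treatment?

Yes

Stage IV: Regimen Y 29/153 = 19.0%, Protocol Alpha 5/90 = 5.6% → Regimen Y
Stage I: Regimen Y 7/8 = 87.5%, Protocol Alpha 6/7 = 85.7% → Regimen Y
Stage II: Regimen Y 21/25 = 84.0%, Protocol Alpha 27/35 = 77.1% → Regimen Y
Overall: Regimen Y 57/186 = 30.6%, Protocol Alpha 38/132 = 28.8% → Regimen Y
Regimen Y wins overall and in every disease group — no reversal.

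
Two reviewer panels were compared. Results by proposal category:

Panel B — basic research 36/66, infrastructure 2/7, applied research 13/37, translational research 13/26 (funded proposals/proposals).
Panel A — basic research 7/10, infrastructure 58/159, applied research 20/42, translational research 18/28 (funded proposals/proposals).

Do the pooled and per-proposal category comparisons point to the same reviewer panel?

Basic research: Panel B 36/66 = 54.5%, Panel A 7/10 = 70.0% → Panel A
Infrastructure: Panel B 2/7 = 28.6%, Panel A 58/159 = 36.5% → Panel A
Applied research: Panel B 13/37 = 35.1%, Panel A 20/42 = 47.6% → Panel A
Translational research: Panel B 13/26 = 50.0%, Panel A 18/28 = 64.3% → Panel A
Overall: Panel B 64/136 = 47.1%, Panel A 103/239 = 43.1% → Panel B
Panel A wins each proposal group but Panel B wins overall — the comparison reverses. Panel A's proposals skew toward infrastructure, which has a lower base rate.

No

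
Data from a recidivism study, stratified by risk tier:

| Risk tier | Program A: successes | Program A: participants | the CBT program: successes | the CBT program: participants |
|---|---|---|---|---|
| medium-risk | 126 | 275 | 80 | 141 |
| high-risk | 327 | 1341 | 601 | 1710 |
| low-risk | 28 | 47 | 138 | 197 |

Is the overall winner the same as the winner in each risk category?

Yes

Medium-risk: Program A 126/275 = 45.8%, the CBT program 80/141 = 56.7% → the CBT program
High-risk: Program A 327/1341 = 24.4%, the CBT program 601/1710 = 35.1% → the CBT program
Low-risk: Program A 28/47 = 59.6%, the CBT program 138/197 = 70.1% → the CBT program
Overall: Program A 481/1663 = 28.9%, the CBT program 819/2048 = 40.0% → the CBT program
The CBT program wins overall and in every risk group — no reversal.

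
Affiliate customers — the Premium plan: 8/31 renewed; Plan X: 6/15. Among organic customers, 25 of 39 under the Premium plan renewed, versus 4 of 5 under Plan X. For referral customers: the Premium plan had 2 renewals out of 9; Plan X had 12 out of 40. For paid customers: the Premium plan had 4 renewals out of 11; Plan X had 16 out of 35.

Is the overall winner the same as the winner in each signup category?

No

Affiliate: the Premium plan 8/31 = 25.8%, Plan X 6/15 = 40.0% → Plan X
Organic: the Premium plan 25/39 = 64.1%, Plan X 4/5 = 80.0% → Plan X
Referral: the Premium plan 2/9 = 22.2%, Plan X 12/40 = 30.0% → Plan X
Paid: the Premium plan 4/11 = 36.4%, Plan X 16/35 = 45.7% → Plan X
Overall: the Premium plan 39/90 = 43.3%, Plan X 38/95 = 40.0% → the Premium plan
Plan X wins each signup group but the Premium plan wins overall — the comparison reverses. Plan X's customers skew toward referral, which has a lower base rate.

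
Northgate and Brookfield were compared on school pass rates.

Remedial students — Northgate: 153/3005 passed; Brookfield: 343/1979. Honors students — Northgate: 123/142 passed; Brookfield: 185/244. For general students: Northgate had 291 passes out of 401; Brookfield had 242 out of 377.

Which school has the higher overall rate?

Remedial: Northgate 153/3005 = 5.1%, Brookfield 343/1979 = 17.3% → Brookfield
Honors: Northgate 123/142 = 86.6%, Brookfield 185/244 = 75.8% → Northgate
General: Northgate 291/401 = 72.6%, Brookfield 242/377 = 64.2% → Northgate
Overall: Northgate 567/3548 = 16.0%, Brookfield 770/2600 = 29.6% → Brookfield
(Neither sweeps every student group, but Brookfield has the higher pooled rate.)

Brookfield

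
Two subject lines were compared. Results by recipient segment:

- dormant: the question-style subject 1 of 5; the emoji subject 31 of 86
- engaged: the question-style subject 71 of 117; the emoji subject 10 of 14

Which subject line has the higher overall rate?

the question-style subject

Dormant: the question-style subject 1/5 = 20.0%, the emoji subject 31/86 = 36.0% → the emoji subject
Engaged: the question-style subject 71/117 = 60.7%, the emoji subject 10/14 = 71.4% → the emoji subject
Overall: the question-style subject 72/122 = 59.0%, the emoji subject 41/100 = 41.0% → the question-style subject
(The emoji subject wins every recipient group but the question-style subject wins overall — the emoji subject's sends skew toward the low-rate dormant group.)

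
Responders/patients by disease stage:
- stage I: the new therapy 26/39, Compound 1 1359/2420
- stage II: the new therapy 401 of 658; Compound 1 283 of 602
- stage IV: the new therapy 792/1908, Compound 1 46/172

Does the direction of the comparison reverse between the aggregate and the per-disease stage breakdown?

Stage I: the new therapy 26/39 = 66.7%, Compound 1 1359/2420 = 56.2% → the new therapy
Stage II: the new therapy 401/658 = 60.9%, Compound 1 283/602 = 47.0% → the new therapy
Stage IV: the new therapy 792/1908 = 41.5%, Compound 1 46/172 = 26.7% → the new therapy
Overall: the new therapy 1219/2605 = 46.8%, Compound 1 1688/3194 = 52.8% → Compound 1
The new therapy wins each disease group but Compound 1 wins overall — the comparison reverses. The new therapy's patients skew toward stage IV, which has a lower base rate.

Yes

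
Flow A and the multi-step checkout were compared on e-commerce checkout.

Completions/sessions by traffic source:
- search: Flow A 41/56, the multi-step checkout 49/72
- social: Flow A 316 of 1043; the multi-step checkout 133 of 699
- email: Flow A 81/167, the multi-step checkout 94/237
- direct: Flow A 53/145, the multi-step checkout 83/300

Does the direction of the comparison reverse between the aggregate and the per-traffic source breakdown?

No

Search: Flow A 41/56 = 73.2%, the multi-step checkout 49/72 = 68.1% → Flow A
Social: Flow A 316/1043 = 30.3%, the multi-step checkout 133/699 = 19.0% → Flow A
Email: Flow A 81/167 = 48.5%, the multi-step checkout 94/237 = 39.7% → Flow A
Direct: Flow A 53/145 = 36.6%, the multi-step checkout 83/300 = 27.7% → Flow A
Overall: Flow A 491/1411 = 34.8%, the multi-step checkout 359/1308 = 27.4% → Flow A
Flow A wins overall and in every traffic group — no reversal.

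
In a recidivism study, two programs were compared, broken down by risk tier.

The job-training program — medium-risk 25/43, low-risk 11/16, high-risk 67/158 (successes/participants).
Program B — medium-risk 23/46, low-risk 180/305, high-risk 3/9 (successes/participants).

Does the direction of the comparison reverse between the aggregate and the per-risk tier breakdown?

Yes

Medium-risk: the job-training program 25/43 = 58.1%, Program B 23/46 = 50.0% → the job-training program
Low-risk: the job-training program 11/16 = 68.8%, Program B 180/305 = 59.0% → the job-training program
High-risk: the job-training program 67/158 = 42.4%, Program B 3/9 = 33.3% → the job-training program
Overall: the job-training program 103/217 = 47.5%, Program B 206/360 = 57.2% → Program B
The job-training program wins each risk group but Program B wins overall — the comparison reverses. The job-training program's participants skew toward high-risk, which has a lower base rate.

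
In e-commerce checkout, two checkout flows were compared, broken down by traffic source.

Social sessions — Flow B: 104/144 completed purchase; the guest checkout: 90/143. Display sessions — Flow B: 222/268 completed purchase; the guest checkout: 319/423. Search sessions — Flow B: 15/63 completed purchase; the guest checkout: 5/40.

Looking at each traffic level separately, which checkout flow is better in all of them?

Social: Flow B 104/144 = 72.2%, the guest checkout 90/143 = 62.9% → Flow B
Display: Flow B 222/268 = 82.8%, the guest checkout 319/423 = 75.4% → Flow B
Search: Flow B 15/63 = 23.8%, the guest checkout 5/40 = 12.5% → Flow B
Flow B has the higher rate in all 3 groups.

Flow B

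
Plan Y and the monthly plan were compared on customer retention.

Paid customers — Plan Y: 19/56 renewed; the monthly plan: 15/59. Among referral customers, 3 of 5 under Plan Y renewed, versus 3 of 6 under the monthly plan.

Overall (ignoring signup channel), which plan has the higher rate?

Paid: Plan Y 19/56 = 33.9%, the monthly plan 15/59 = 25.4% → Plan Y
Referral: Plan Y 3/5 = 60.0%, the monthly plan 3/6 = 50.0% → Plan Y
Overall: Plan Y 22/61 = 36.1%, the monthly plan 18/65 = 27.7% → Plan Y

Plan Y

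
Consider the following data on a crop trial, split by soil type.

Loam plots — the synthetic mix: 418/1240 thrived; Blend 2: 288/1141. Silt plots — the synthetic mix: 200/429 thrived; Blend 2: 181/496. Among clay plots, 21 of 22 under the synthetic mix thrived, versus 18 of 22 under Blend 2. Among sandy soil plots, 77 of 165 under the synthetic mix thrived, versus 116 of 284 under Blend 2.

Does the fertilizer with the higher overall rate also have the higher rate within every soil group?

Loam: the synthetic mix 418/1240 = 33.7%, Blend 2 288/1141 = 25.2% → the synthetic mix
Silt: the synthetic mix 200/429 = 46.6%, Blend 2 181/496 = 36.5% → the synthetic mix
Clay: the synthetic mix 21/22 = 95.5%, Blend 2 18/22 = 81.8% → the synthetic mix
Sandy soil: the synthetic mix 77/165 = 46.7%, Blend 2 116/284 = 40.8% → the synthetic mix
Overall: the synthetic mix 716/1856 = 38.6%, Blend 2 603/1943 = 31.0% → the synthetic mix
The synthetic mix wins overall and in every soil group — no reversal.

Yes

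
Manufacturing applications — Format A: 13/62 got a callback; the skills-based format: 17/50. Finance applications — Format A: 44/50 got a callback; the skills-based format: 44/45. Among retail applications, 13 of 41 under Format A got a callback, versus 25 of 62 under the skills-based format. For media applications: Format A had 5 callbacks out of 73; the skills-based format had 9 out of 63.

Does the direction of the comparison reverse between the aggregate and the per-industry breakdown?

Manufacturing: Format A 13/62 = 21.0%, the skills-based format 17/50 = 34.0% → the skills-based format
Finance: Format A 44/50 = 88.0%, the skills-based format 44/45 = 97.8% → the skills-based format
Retail: Format A 13/41 = 31.7%, the skills-based format 25/62 = 40.3% → the skills-based format
Media: Format A 5/73 = 6.8%, the skills-based format 9/63 = 14.3% → the skills-based format
Overall: Format A 75/226 = 33.2%, the skills-based format 95/220 = 43.2% → the skills-based format
The skills-based format wins overall and in every industry group — no reversal.

No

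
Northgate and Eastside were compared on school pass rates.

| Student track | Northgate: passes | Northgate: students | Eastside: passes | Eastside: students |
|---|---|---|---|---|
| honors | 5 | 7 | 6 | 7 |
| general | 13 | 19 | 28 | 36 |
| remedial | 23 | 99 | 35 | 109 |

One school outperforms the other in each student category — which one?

Honors: Northgate 5/7 = 71.4%, Eastside 6/7 = 85.7% → Eastside
General: Northgate 13/19 = 68.4%, Eastside 28/36 = 77.8% → Eastside
Remedial: Northgate 23/99 = 23.2%, Eastside 35/109 = 32.1% → Eastside
Eastside has the higher rate in all 3 groups.

Eastside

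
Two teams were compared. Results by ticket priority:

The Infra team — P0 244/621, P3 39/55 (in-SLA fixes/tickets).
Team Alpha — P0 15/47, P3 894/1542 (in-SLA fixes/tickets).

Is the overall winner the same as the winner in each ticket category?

No

P0: the Infra team 244/621 = 39.3%, Team Alpha 15/47 = 31.9% → the Infra team
P3: the Infra team 39/55 = 70.9%, Team Alpha 894/1542 = 58.0% → the Infra team
Overall: the Infra team 283/676 = 41.9%, Team Alpha 909/1589 = 57.2% → Team Alpha
The Infra team wins each ticket group but Team Alpha wins overall — the comparison reverses. The Infra team's tickets skew toward P0, which has a lower base rate.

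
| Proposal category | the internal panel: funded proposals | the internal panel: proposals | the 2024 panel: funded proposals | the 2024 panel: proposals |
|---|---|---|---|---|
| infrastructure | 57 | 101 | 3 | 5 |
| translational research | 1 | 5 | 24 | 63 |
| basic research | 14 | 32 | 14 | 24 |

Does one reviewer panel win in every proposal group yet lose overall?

Yes

Infrastructure: the internal panel 57/101 = 56.4%, the 2024 panel 3/5 = 60.0% → the 2024 panel
Translational research: the internal panel 1/5 = 20.0%, the 2024 panel 24/63 = 38.1% → the 2024 panel
Basic research: the internal panel 14/32 = 43.8%, the 2024 panel 14/24 = 58.3% → the 2024 panel
Overall: the internal panel 72/138 = 52.2%, the 2024 panel 41/92 = 44.6% → the internal panel
The 2024 panel wins each proposal group but the internal panel wins overall — the comparison reverses. The 2024 panel's proposals skew toward translational research, which has a lower base rate.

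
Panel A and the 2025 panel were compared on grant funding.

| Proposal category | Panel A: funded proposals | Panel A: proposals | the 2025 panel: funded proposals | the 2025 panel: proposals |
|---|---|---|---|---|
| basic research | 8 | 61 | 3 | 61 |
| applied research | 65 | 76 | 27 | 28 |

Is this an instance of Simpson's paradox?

No

Basic research: Panel A 8/61 = 13.1%, the 2025 panel 3/61 = 4.9% → Panel A
Applied research: Panel A 65/76 = 85.5%, the 2025 panel 27/28 = 96.4% → the 2025 panel
Overall: Panel A 73/137 = 53.3%, the 2025 panel 30/89 = 33.7% → Panel A
Neither sweeps: Panel A wins 1 of 2 groups, the 2025 panel wins 1. Panel A wins overall but not every group — no Simpson reversal.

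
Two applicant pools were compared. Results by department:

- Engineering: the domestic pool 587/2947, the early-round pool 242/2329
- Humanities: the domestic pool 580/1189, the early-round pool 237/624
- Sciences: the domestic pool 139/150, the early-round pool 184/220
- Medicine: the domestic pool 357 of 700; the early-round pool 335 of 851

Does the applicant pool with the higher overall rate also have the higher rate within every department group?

Engineering: the domestic pool 587/2947 = 19.9%, the early-round pool 242/2329 = 10.4% → the domestic pool
Humanities: the domestic pool 580/1189 = 48.8%, the early-round pool 237/624 = 38.0% → the domestic pool
Sciences: the domestic pool 139/150 = 92.7%, the early-round pool 184/220 = 83.6% → the domestic pool
Medicine: the domestic pool 357/700 = 51.0%, the early-round pool 335/851 = 39.4% → the domestic pool
Overall: the domestic pool 1663/4986 = 33.4%, the early-round pool 998/4024 = 24.8% → the domestic pool
The domestic pool wins overall and in every department group — no reversal.

Yes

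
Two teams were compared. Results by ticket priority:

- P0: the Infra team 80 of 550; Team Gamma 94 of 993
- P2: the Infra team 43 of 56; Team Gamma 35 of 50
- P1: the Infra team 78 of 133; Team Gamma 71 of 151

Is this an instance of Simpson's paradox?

P0: the Infra team 80/550 = 14.5%, Team Gamma 94/993 = 9.5% → the Infra team
P2: the Infra team 43/56 = 76.8%, Team Gamma 35/50 = 70.0% → the Infra team
P1: the Infra team 78/133 = 58.6%, Team Gamma 71/151 = 47.0% → the Infra team
Overall: the Infra team 201/739 = 27.2%, Team Gamma 200/1194 = 16.8% → the Infra team
The Infra team wins overall and in every ticket group — no reversal.

No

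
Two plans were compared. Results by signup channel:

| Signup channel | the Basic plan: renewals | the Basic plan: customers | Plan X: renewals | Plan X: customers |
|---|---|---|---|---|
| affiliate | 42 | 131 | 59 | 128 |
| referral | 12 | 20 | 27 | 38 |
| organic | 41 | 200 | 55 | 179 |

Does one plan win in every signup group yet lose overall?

No

Affiliate: the Basic plan 42/131 = 32.1%, Plan X 59/128 = 46.1% → Plan X
Referral: the Basic plan 12/20 = 60.0%, Plan X 27/38 = 71.1% → Plan X
Organic: the Basic plan 41/200 = 20.5%, Plan X 55/179 = 30.7% → Plan X
Overall: the Basic plan 95/351 = 27.1%, Plan X 141/345 = 40.9% → Plan X
Plan X wins overall and in every signup group — no reversal.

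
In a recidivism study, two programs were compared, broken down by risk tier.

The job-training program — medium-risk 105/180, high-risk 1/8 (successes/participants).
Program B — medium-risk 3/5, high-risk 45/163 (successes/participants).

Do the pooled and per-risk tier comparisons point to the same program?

Medium-risk: the job-training program 105/180 = 58.3%, Program B 3/5 = 60.0% → Program B
High-risk: the job-training program 1/8 = 12.5%, Program B 45/163 = 27.6% → Program B
Overall: the job-training program 106/188 = 56.4%, Program B 48/168 = 28.6% → the job-training program
Program B wins each risk group but the job-training program wins overall — the comparison reverses. Program B's participants skew toward high-risk, which has a lower base rate.

No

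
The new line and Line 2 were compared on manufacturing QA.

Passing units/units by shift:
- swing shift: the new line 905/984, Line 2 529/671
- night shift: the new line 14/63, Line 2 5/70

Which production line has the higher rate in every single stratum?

the new line

Swing shift: the new line 905/984 = 92.0%, Line 2 529/671 = 78.8% → the new line
Night shift: the new line 14/63 = 22.2%, Line 2 5/70 = 7.1% → the new line
The new line has the higher rate in both groups.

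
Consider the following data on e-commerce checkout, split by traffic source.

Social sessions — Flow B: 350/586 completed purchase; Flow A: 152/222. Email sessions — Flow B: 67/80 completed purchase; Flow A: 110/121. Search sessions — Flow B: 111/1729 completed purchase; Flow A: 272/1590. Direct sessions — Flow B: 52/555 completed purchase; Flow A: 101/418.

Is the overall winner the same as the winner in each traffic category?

Social: Flow B 350/586 = 59.7%, Flow A 152/222 = 68.5% → Flow A
Email: Flow B 67/80 = 83.8%, Flow A 110/121 = 90.9% → Flow A
Search: Flow B 111/1729 = 6.4%, Flow A 272/1590 = 17.1% → Flow A
Direct: Flow B 52/555 = 9.4%, Flow A 101/418 = 24.2% → Flow A
Overall: Flow B 580/2950 = 19.7%, Flow A 635/2351 = 27.0% → Flow A
Flow A wins overall and in every traffic group — no reversal.

Yes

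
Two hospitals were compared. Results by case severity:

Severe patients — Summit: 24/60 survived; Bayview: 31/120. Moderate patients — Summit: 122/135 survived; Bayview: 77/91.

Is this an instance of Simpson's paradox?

No

Severe: Summit 24/60 = 40.0%, Bayview 31/120 = 25.8% → Summit
Moderate: Summit 122/135 = 90.4%, Bayview 77/91 = 84.6% → Summit
Overall: Summit 146/195 = 74.9%, Bayview 108/211 = 51.2% → Summit
Summit wins overall and in every case group — no reversal.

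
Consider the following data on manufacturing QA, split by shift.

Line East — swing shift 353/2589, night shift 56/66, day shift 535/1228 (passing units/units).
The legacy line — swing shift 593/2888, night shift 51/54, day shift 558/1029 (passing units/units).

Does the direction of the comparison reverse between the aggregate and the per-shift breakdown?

Swing shift: Line East 353/2589 = 13.6%, the legacy line 593/2888 = 20.5% → the legacy line
Night shift: Line East 56/66 = 84.8%, the legacy line 51/54 = 94.4% → the legacy line
Day shift: Line East 535/1228 = 43.6%, the legacy line 558/1029 = 54.2% → the legacy line
Overall: Line East 944/3883 = 24.3%, the legacy line 1202/3971 = 30.3% → the legacy line
The legacy line wins overall and in every shift group — no reversal.

No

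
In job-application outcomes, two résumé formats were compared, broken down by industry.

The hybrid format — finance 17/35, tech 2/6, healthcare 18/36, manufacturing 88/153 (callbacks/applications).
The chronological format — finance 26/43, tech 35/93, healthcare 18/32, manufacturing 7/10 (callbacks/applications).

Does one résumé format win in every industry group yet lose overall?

Yes

Finance: the hybrid format 17/35 = 48.6%, the chronological format 26/43 = 60.5% → the chronological format
Tech: the hybrid format 2/6 = 33.3%, the chronological format 35/93 = 37.6% → the chronological format
Healthcare: the hybrid format 18/36 = 50.0%, the chronological format 18/32 = 56.2% → the chronological format
Manufacturing: the hybrid format 88/153 = 57.5%, the chronological format 7/10 = 70.0% → the chronological format
Overall: the hybrid format 125/230 = 54.3%, the chronological format 86/178 = 48.3% → the hybrid format
The chronological format wins each industry group but the hybrid format wins overall — the comparison reverses. The chronological format's applications skew toward tech, which has a lower base rate.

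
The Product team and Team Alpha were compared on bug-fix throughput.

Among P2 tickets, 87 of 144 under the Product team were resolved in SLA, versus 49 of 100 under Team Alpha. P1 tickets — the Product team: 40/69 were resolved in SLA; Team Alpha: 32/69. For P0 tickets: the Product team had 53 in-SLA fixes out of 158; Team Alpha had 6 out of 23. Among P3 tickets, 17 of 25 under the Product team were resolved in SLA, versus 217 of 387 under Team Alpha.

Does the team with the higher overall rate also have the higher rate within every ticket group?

No

P2: the Product team 87/144 = 60.4%, Team Alpha 49/100 = 49.0% → the Product team
P1: the Product team 40/69 = 58.0%, Team Alpha 32/69 = 46.4% → the Product team
P0: the Product team 53/158 = 33.5%, Team Alpha 6/23 = 26.1% → the Product team
P3: the Product team 17/25 = 68.0%, Team Alpha 217/387 = 56.1% → the Product team
Overall: the Product team 197/396 = 49.7%, Team Alpha 304/579 = 52.5% → Team Alpha
The Product team wins each ticket group but Team Alpha wins overall — the comparison reverses. The Product team's tickets skew toward P0, which has a lower base rate.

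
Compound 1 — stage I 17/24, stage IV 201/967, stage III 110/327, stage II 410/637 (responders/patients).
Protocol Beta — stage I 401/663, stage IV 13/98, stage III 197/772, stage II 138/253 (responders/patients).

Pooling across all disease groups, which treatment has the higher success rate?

Stage I: Compound 1 17/24 = 70.8%, Protocol Beta 401/663 = 60.5% → Compound 1
Stage IV: Compound 1 201/967 = 20.8%, Protocol Beta 13/98 = 13.3% → Compound 1
Stage III: Compound 1 110/327 = 33.6%, Protocol Beta 197/772 = 25.5% → Compound 1
Stage II: Compound 1 410/637 = 64.4%, Protocol Beta 138/253 = 54.5% → Compound 1
Overall: Compound 1 738/1955 = 37.7%, Protocol Beta 749/1786 = 41.9% → Protocol Beta
(Compound 1 wins every disease group but Protocol Beta wins overall — Compound 1's patients skew toward the low-rate stage IV group.)

Protocol Beta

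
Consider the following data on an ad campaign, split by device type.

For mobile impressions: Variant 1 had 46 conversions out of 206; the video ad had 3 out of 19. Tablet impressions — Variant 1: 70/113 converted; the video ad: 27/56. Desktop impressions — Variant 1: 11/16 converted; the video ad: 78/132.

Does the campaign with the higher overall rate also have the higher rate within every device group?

No

Mobile: Variant 1 46/206 = 22.3%, the video ad 3/19 = 15.8% → Variant 1
Tablet: Variant 1 70/113 = 61.9%, the video ad 27/56 = 48.2% → Variant 1
Desktop: Variant 1 11/16 = 68.8%, the video ad 78/132 = 59.1% → Variant 1
Overall: Variant 1 127/335 = 37.9%, the video ad 108/207 = 52.2% → the video ad
Variant 1 wins each device group but the video ad wins overall — the comparison reverses. Variant 1's impressions skew toward mobile, which has a lower base rate.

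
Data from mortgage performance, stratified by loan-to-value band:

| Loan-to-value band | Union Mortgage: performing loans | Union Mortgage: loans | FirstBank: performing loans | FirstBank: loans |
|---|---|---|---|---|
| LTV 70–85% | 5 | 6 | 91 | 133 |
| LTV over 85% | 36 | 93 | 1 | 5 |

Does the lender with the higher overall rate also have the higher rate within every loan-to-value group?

No

LTV 70–85%: Union Mortgage 5/6 = 83.3%, FirstBank 91/133 = 68.4% → Union Mortgage
LTV over 85%: Union Mortgage 36/93 = 38.7%, FirstBank 1/5 = 20.0% → Union Mortgage
Overall: Union Mortgage 41/99 = 41.4%, FirstBank 92/138 = 66.7% → FirstBank
Union Mortgage wins each loan-to-value group but FirstBank wins overall — the comparison reverses. Union Mortgage's loans skew toward LTV over 85%, which has a lower base rate.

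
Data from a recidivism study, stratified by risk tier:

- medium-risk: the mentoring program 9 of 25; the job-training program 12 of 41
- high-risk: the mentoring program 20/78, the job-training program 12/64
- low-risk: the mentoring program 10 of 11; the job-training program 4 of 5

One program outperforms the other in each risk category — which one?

Medium-risk: the mentoring program 9/25 = 36.0%, the job-training program 12/41 = 29.3% → the mentoring program
High-risk: the mentoring program 20/78 = 25.6%, the job-training program 12/64 = 18.8% → the mentoring program
Low-risk: the mentoring program 10/11 = 90.9%, the job-training program 4/5 = 80.0% → the mentoring program
The mentoring program has the higher rate in all 3 groups.

the mentoring program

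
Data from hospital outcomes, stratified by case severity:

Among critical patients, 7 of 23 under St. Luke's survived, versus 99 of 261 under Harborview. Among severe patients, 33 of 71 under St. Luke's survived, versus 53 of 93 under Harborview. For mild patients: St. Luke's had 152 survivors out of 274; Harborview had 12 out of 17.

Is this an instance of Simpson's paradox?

Yes

Critical: St. Luke's 7/23 = 30.4%, Harborview 99/261 = 37.9% → Harborview
Severe: St. Luke's 33/71 = 46.5%, Harborview 53/93 = 57.0% → Harborview
Mild: St. Luke's 152/274 = 55.5%, Harborview 12/17 = 70.6% → Harborview
Overall: St. Luke's 192/368 = 52.2%, Harborview 164/371 = 44.2% → St. Luke's
Harborview wins each case group but St. Luke's wins overall — the comparison reverses. Harborview's patients skew toward critical, which has a lower base rate.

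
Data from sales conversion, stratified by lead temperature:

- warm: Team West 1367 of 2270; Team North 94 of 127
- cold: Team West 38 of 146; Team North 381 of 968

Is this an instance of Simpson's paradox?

Yes

Warm: Team West 1367/2270 = 60.2%, Team North 94/127 = 74.0% → Team North
Cold: Team West 38/146 = 26.0%, Team North 381/968 = 39.4% → Team North
Overall: Team West 1405/2416 = 58.2%, Team North 475/1095 = 43.4% → Team West
Team North wins each lead group but Team West wins overall — the comparison reverses. Team North's leads skew toward cold, which has a lower base rate.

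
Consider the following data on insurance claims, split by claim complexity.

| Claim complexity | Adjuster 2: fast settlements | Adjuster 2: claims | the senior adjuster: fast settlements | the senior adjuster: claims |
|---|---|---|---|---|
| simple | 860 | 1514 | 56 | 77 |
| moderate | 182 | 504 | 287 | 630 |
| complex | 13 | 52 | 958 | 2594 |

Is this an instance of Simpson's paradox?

Yes

Simple: Adjuster 2 860/1514 = 56.8%, the senior adjuster 56/77 = 72.7% → the senior adjuster
Moderate: Adjuster 2 182/504 = 36.1%, the senior adjuster 287/630 = 45.6% → the senior adjuster
Complex: Adjuster 2 13/52 = 25.0%, the senior adjuster 958/2594 = 36.9% → the senior adjuster
Overall: Adjuster 2 1055/2070 = 51.0%, the senior adjuster 1301/3301 = 39.4% → Adjuster 2
The senior adjuster wins each claim group but Adjuster 2 wins overall — the comparison reverses. The senior adjuster's claims skew toward complex, which has a lower base rate.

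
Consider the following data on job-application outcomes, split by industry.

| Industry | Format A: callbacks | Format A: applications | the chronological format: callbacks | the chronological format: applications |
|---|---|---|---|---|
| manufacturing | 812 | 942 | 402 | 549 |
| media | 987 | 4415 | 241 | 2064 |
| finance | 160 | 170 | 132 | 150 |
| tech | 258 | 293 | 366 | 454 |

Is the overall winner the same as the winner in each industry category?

Manufacturing: Format A 812/942 = 86.2%, the chronological format 402/549 = 73.2% → Format A
Media: Format A 987/4415 = 22.4%, the chronological format 241/2064 = 11.7% → Format A
Finance: Format A 160/170 = 94.1%, the chronological format 132/150 = 88.0% → Format A
Tech: Format A 258/293 = 88.1%, the chronological format 366/454 = 80.6% → Format A
Overall: Format A 2217/5820 = 38.1%, the chronological format 1141/3217 = 35.5% → Format A
Format A wins overall and in every industry group — no reversal.

Yes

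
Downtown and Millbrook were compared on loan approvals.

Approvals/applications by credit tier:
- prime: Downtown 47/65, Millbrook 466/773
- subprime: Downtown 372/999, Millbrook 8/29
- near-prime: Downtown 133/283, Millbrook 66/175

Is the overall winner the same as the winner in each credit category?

No

Prime: Downtown 47/65 = 72.3%, Millbrook 466/773 = 60.3% → Downtown
Subprime: Downtown 372/999 = 37.2%, Millbrook 8/29 = 27.6% → Downtown
Near-prime: Downtown 133/283 = 47.0%, Millbrook 66/175 = 37.7% → Downtown
Overall: Downtown 552/1347 = 41.0%, Millbrook 540/977 = 55.3% → Millbrook
Downtown wins each credit group but Millbrook wins overall — the comparison reverses. Downtown's applications skew toward subprime, which has a lower base rate.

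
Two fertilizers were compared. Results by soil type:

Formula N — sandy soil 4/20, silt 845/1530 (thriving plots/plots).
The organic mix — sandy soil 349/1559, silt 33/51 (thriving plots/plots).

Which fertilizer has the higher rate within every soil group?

the organic mix

Sandy soil: Formula N 4/20 = 20.0%, the organic mix 349/1559 = 22.4% → the organic mix
Silt: Formula N 845/1530 = 55.2%, the organic mix 33/51 = 64.7% → the organic mix
The organic mix has the higher rate in both groups.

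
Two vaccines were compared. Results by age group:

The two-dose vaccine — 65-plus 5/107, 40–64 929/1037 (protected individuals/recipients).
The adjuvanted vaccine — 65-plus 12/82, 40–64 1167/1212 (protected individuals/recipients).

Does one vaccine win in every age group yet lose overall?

No

65-plus: the two-dose vaccine 5/107 = 4.7%, the adjuvanted vaccine 12/82 = 14.6% → the adjuvanted vaccine
40–64: the two-dose vaccine 929/1037 = 89.6%, the adjuvanted vaccine 1167/1212 = 96.3% → the adjuvanted vaccine
Overall: the two-dose vaccine 934/1144 = 81.6%, the adjuvanted vaccine 1179/1294 = 91.1% → the adjuvanted vaccine
The adjuvanted vaccine wins overall and in every age group — no reversal.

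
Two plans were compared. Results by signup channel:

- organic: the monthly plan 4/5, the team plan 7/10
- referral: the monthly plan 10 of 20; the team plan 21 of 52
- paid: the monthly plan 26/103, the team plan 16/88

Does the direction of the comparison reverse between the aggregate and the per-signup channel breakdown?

Organic: the monthly plan 4/5 = 80.0%, the team plan 7/10 = 70.0% → the monthly plan
Referral: the monthly plan 10/20 = 50.0%, the team plan 21/52 = 40.4% → the monthly plan
Paid: the monthly plan 26/103 = 25.2%, the team plan 16/88 = 18.2% → the monthly plan
Overall: the monthly plan 40/128 = 31.2%, the team plan 44/150 = 29.3% → the monthly plan
The monthly plan wins overall and in every signup group — no reversal.

No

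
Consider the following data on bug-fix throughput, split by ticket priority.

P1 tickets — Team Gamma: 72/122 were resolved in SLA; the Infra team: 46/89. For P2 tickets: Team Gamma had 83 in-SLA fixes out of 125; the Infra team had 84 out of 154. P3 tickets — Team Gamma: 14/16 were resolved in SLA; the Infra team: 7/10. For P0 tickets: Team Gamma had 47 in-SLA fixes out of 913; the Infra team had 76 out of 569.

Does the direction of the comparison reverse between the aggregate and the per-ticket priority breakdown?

No

P1: Team Gamma 72/122 = 59.0%, the Infra team 46/89 = 51.7% → Team Gamma
P2: Team Gamma 83/125 = 66.4%, the Infra team 84/154 = 54.5% → Team Gamma
P3: Team Gamma 14/16 = 87.5%, the Infra team 7/10 = 70.0% → Team Gamma
P0: Team Gamma 47/913 = 5.1%, the Infra team 76/569 = 13.4% → the Infra team
Overall: Team Gamma 216/1176 = 18.4%, the Infra team 213/822 = 25.9% → the Infra team
Neither sweeps: Team Gamma wins 3 of 4 groups, the Infra team wins 1. The Infra team wins overall but not every group — no Simpson reversal.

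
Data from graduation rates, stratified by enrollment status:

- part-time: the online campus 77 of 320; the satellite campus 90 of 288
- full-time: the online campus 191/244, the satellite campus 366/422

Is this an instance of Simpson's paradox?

Part-time: the online campus 77/320 = 24.1%, the satellite campus 90/288 = 31.2% → the satellite campus
Full-time: the online campus 191/244 = 78.3%, the satellite campus 366/422 = 86.7% → the satellite campus
Overall: the online campus 268/564 = 47.5%, the satellite campus 456/710 = 64.2% → the satellite campus
The satellite campus wins overall and in every enrollment group — no reversal.

No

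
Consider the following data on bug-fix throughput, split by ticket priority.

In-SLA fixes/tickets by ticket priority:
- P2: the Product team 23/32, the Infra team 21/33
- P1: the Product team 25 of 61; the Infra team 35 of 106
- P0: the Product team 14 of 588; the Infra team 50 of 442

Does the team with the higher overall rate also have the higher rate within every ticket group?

P2: the Product team 23/32 = 71.9%, the Infra team 21/33 = 63.6% → the Product team
P1: the Product team 25/61 = 41.0%, the Infra team 35/106 = 33.0% → the Product team
P0: the Product team 14/588 = 2.4%, the Infra team 50/442 = 11.3% → the Infra team
Overall: the Product team 62/681 = 9.1%, the Infra team 106/581 = 18.2% → the Infra team
Neither sweeps: the Product team wins 2 of 3 groups, the Infra team wins 1. The Infra team wins overall but not every group — no Simpson reversal.

No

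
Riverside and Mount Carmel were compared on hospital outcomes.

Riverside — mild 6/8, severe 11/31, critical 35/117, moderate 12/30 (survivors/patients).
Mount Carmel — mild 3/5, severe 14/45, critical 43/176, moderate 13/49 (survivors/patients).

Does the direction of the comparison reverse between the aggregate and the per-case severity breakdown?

No

Mild: Riverside 6/8 = 75.0%, Mount Carmel 3/5 = 60.0% → Riverside
Severe: Riverside 11/31 = 35.5%, Mount Carmel 14/45 = 31.1% → Riverside
Critical: Riverside 35/117 = 29.9%, Mount Carmel 43/176 = 24.4% → Riverside
Moderate: Riverside 12/30 = 40.0%, Mount Carmel 13/49 = 26.5% → Riverside
Overall: Riverside 64/186 = 34.4%, Mount Carmel 73/275 = 26.5% → Riverside
Riverside wins overall and in every case group — no reversal.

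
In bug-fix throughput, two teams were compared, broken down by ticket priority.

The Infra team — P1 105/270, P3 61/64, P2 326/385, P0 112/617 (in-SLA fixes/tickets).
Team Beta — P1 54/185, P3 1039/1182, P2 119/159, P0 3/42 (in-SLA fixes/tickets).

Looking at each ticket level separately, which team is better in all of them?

the Infra team

P1: the Infra team 105/270 = 38.9%, Team Beta 54/185 = 29.2% → the Infra team
P3: the Infra team 61/64 = 95.3%, Team Beta 1039/1182 = 87.9% → the Infra team
P2: the Infra team 326/385 = 84.7%, Team Beta 119/159 = 74.8% → the Infra team
P0: the Infra team 112/617 = 18.2%, Team Beta 3/42 = 7.1% → the Infra team
The Infra team has the higher rate in all 4 groups.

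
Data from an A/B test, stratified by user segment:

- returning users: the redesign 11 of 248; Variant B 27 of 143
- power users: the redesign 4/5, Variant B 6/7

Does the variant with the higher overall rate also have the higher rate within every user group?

Yes

Returning users: the redesign 11/248 = 4.4%, Variant B 27/143 = 18.9% → Variant B
Power users: the redesign 4/5 = 80.0%, Variant B 6/7 = 85.7% → Variant B
Overall: the redesign 15/253 = 5.9%, Variant B 33/150 = 22.0% → Variant B
Variant B wins overall and in every user group — no reversal.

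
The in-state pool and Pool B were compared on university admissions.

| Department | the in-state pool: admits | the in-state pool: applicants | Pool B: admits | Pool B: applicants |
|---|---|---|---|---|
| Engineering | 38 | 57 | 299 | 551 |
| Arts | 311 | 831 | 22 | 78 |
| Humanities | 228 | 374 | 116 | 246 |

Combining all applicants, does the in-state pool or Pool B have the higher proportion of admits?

Pool B

Engineering: the in-state pool 38/57 = 66.7%, Pool B 299/551 = 54.3% → the in-state pool
Arts: the in-state pool 311/831 = 37.4%, Pool B 22/78 = 28.2% → the in-state pool
Humanities: the in-state pool 228/374 = 61.0%, Pool B 116/246 = 47.2% → the in-state pool
Overall: the in-state pool 577/1262 = 45.7%, Pool B 437/875 = 49.9% → Pool B
(The in-state pool wins every department group but Pool B wins overall — the in-state pool's applicants skew toward the low-rate Arts group.)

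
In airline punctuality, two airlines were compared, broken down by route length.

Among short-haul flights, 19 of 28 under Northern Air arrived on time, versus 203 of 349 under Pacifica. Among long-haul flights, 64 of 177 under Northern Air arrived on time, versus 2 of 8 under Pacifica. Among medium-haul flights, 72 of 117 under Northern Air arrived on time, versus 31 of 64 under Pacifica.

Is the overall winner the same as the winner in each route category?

No

Short-haul: Northern Air 19/28 = 67.9%, Pacifica 203/349 = 58.2% → Northern Air
Long-haul: Northern Air 64/177 = 36.2%, Pacifica 2/8 = 25.0% → Northern Air
Medium-haul: Northern Air 72/117 = 61.5%, Pacifica 31/64 = 48.4% → Northern Air
Overall: Northern Air 155/322 = 48.1%, Pacifica 236/421 = 56.1% → Pacifica
Northern Air wins each route group but Pacifica wins overall — the comparison reverses. Northern Air's flights skew toward long-haul, which has a lower base rate.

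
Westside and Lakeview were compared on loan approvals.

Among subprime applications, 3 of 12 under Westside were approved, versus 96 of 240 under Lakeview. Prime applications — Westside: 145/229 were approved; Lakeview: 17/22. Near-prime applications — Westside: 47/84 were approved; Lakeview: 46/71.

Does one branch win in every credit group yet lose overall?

Subprime: Westside 3/12 = 25.0%, Lakeview 96/240 = 40.0% → Lakeview
Prime: Westside 145/229 = 63.3%, Lakeview 17/22 = 77.3% → Lakeview
Near-prime: Westside 47/84 = 56.0%, Lakeview 46/71 = 64.8% → Lakeview
Overall: Westside 195/325 = 60.0%, Lakeview 159/333 = 47.7% → Westside
Lakeview wins each credit group but Westside wins overall — the comparison reverses. Lakeview's applications skew toward subprime, which has a lower base rate.

Yes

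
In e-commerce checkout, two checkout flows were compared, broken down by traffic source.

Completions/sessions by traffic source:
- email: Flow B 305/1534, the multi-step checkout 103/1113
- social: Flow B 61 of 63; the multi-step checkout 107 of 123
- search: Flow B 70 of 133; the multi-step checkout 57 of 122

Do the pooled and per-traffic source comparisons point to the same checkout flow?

Email: Flow B 305/1534 = 19.9%, the multi-step checkout 103/1113 = 9.3% → Flow B
Social: Flow B 61/63 = 96.8%, the multi-step checkout 107/123 = 87.0% → Flow B
Search: Flow B 70/133 = 52.6%, the multi-step checkout 57/122 = 46.7% → Flow B
Overall: Flow B 436/1730 = 25.2%, the multi-step checkout 267/1358 = 19.7% → Flow B
Flow B wins overall and in every traffic group — no reversal.

Yes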